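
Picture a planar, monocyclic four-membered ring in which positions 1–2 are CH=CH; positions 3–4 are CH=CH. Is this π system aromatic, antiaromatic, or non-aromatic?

The p orbitals form a continuous loop: the double-bond atoms are sp², each contributing one p electron. The ring is fully conjugated.
Tallying contributions gives 2 × 2 = 4 from the 2 double-bond units.
A 4n π count (4, n = 1) in a planar conjugated ring means antiaromatic.

Antiaromatic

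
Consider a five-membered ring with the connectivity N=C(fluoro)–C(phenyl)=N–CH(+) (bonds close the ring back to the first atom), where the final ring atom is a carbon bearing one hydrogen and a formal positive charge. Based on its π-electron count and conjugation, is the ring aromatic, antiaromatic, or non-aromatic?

All ring atoms are sp² and supply a p orbital to the ring (the double-bond atoms are sp², each contributing one p electron; each sp² =N– keeps its lone pair in-plane and puts one electron into the π system; the carbocation has an empty p orbital); the conjugation is uninterrupted.
Tallying contributions gives 2 × 2 = 4 from the double-bond units + 0 from the CH(+) atom = 4.
4 is a 4n count (n = 1), so the planar conjugated ring is antiaromatic.

Antiaromatic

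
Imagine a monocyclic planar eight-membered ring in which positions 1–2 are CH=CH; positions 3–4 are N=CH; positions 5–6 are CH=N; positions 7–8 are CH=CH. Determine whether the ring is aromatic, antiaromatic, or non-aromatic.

Antiaromatic

Check conjugation: the double-bond atoms are sp², each contributing one p electron; the doubly-bonded nitrogens are pyridine-type — their lone pairs lie in the ring plane, leaving one electron in the p orbital — every position has a p orbital, so the cyclic π system is continuous.
Adding the contributions, 4 × 2 = 8 from the 4 double-bond units.
8 is a 4n count (n = 2), so the planar conjugated ring is antiaromatic.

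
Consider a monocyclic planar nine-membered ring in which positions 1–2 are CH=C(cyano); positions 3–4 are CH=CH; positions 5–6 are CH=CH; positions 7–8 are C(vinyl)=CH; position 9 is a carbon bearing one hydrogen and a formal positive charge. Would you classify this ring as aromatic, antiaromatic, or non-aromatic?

Antiaromatic

The p orbitals form a continuous loop: every atom in a ring double bond is sp² and brings one electron to the p orbital; the carbocation has an empty p orbital. The ring is fully conjugated.
Adding the contributions, 4 × 2 = 8 from the double-bond units + 0 from the CH(+) atom = 8.
8 is a 4n count (n = 2), so the planar conjugated ring is antiaromatic.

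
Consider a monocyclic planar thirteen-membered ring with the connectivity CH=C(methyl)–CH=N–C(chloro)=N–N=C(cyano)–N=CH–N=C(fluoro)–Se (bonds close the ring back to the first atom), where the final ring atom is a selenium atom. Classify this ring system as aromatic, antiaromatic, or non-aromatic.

Aromatic

Every ring atom contributes a p orbital perpendicular to the ring (every atom in a ring double bond is sp² and brings one electron to the p orbital; each =N– nitrogen is pyridine-type (lone pair in the sp² plane, one electron in the p orbital); the selenium donates one lone pair from its p orbital), so the π system is cyclic and fully conjugated.
Tallying contributions gives 6 × 2 = 12 from the double-bond units + 2 from the Se atom = 14.
Since 14 = 4·3 + 2, the ring meets the 4n+2 criterion.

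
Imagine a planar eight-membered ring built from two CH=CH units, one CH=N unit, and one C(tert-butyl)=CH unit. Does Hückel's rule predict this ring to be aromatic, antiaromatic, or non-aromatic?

Antiaromatic

Every ring atom contributes a p orbital perpendicular to the ring (each doubly-bonded ring atom is sp² with one p-orbital electron; each sp² =N– keeps its lone pair in-plane and puts one electron into the π system), so the π system is cyclic and fully conjugated.
Counting π electrons: 4 × 2 = 8 from the 4 double-bond units.
8 is a 4n count (n = 2), so the planar conjugated ring is antiaromatic.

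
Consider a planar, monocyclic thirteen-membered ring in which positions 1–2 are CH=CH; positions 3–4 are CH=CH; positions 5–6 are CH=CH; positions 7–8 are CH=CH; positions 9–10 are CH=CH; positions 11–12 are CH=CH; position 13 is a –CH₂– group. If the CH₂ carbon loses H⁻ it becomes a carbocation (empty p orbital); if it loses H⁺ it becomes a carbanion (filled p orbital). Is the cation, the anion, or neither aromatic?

The anion

Once that carbon is sp², every ring atom has a p orbital and both ions are fully conjugated.
Cation: 6 × 2 + 0 = 12 π electrons → 4(3), antiaromatic.
Anion: 6 × 2 + 2 = 14 π electrons → 4(3)+2, aromatic.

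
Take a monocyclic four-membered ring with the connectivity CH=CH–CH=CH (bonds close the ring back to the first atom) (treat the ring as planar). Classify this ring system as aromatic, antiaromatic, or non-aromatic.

Antiaromatic

Check conjugation: each doubly-bonded ring atom is sp² with one p-orbital electron — every position has a p orbital, so the cyclic π system is continuous.
Adding the contributions, 2 × 2 = 4 from the 2 double-bond units.
With 4 = 4·1 π electrons, Hückel's rule classifies the planar ring as antiaromatic.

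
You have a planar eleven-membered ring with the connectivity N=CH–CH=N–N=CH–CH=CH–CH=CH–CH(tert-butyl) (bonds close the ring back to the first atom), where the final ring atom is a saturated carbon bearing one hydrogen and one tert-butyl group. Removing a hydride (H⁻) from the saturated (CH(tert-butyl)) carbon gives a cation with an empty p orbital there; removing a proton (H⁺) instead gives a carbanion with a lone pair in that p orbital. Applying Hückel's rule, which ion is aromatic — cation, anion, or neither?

In both ions every ring atom is sp² and contributes a p orbital, so both rings are fully conjugated.
Cation: 5 × 2 + 0 = 10 π electrons → 4(2)+2, aromatic.
Anion: 5 × 2 + 2 = 12 π electrons → 4(3), antiaromatic.

The cation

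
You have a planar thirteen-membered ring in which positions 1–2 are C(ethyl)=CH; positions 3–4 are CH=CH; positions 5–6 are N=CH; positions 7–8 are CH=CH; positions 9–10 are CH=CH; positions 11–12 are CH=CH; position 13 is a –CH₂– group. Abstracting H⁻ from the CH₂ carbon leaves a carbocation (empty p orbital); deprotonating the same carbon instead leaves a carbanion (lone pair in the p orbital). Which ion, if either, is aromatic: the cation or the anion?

The anion

In both ions every ring atom is sp² and contributes a p orbital, so both rings are fully conjugated.
Cation: 6 × 2 + 0 = 12 π electrons → 4(3), antiaromatic.
Anion: 6 × 2 + 2 = 14 π electrons → 4(3)+2, aromatic.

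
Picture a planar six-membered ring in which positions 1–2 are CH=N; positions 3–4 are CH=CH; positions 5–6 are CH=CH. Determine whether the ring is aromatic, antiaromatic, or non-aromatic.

Aromatic

The p orbitals form a continuous loop: every atom in a ring double bond is sp² and brings one electron to the p orbital; the doubly-bonded nitrogens are pyridine-type — their lone pairs lie in the ring plane, leaving one electron in the p orbital. The ring is fully conjugated.
Counting π electrons: 3 × 2 = 6 from the 3 double-bond units.
Since 6 = 4·1 + 2, the ring meets the 4n+2 criterion.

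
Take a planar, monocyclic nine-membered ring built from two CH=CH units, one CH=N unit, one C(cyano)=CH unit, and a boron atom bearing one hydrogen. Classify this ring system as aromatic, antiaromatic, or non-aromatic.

Antiaromatic

All ring atoms are sp² and supply a p orbital to the ring (each doubly-bonded ring atom is sp² with one p-orbital electron; the doubly-bonded nitrogens are pyridine-type — their lone pairs lie in the ring plane, leaving one electron in the p orbital; the boron has an empty p orbital); the conjugation is uninterrupted.
Tallying contributions gives 4 × 2 = 8 from the double-bond units + 0 from the BH atom = 8.
8 = 4(2); a planar, fully conjugated 4n system is antiaromatic.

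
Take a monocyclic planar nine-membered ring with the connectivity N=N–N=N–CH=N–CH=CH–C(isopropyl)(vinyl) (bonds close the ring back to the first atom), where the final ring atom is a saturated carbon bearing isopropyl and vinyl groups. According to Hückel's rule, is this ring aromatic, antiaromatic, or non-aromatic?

At the C(isopropyl)(vinyl) position, that saturated carbon is sp³ and has no p orbital in the ring π system; the ring's p-orbital overlap is broken there.
Broken conjugation rules out both aromaticity and antiaromaticity.

Non-aromatic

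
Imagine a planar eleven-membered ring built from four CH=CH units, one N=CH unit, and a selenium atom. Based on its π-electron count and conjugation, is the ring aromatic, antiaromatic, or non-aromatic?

The p orbitals form a continuous loop: the double-bond atoms are sp², each contributing one p electron; each sp² =N– keeps its lone pair in-plane and puts one electron into the π system; the selenium donates one lone pair from its p orbital. The ring is fully conjugated.
Adding the contributions, 5 × 2 = 10 from the double-bond units + 2 from the Se atom = 12.
12 = 4(3); a planar, fully conjugated 4n system is antiaromatic.

Antiaromatic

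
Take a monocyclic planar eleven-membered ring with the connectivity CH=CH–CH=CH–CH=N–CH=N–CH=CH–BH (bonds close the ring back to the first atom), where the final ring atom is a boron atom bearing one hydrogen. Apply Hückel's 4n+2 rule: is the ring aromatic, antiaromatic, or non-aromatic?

Aromatic

Every ring atom contributes a p orbital perpendicular to the ring (the double-bond atoms are sp², each contributing one p electron; each =N– nitrogen is pyridine-type (lone pair in the sp² plane, one electron in the p orbital); the boron has an empty p orbital), so the π system is cyclic and fully conjugated.
Adding the contributions, 5 × 2 = 10 from the double-bond units + 0 from the BH atom = 10.
10 = 4(2) + 2, which satisfies Hückel's 4n+2 rule.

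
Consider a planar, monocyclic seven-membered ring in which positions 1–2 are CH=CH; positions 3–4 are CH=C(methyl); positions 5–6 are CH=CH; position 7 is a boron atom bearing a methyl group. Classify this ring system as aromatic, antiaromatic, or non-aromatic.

All ring atoms are sp² and supply a p orbital to the ring (every atom in a ring double bond is sp² and brings one electron to the p orbital; the boron has an empty p orbital); the conjugation is uninterrupted.
π-electron count: 3 × 2 = 6 from the double-bond units + 0 from the B(methyl) atom = 6.
With 6 π electrons (n = 1), the Hückel 4n+2 condition holds.

Aromatic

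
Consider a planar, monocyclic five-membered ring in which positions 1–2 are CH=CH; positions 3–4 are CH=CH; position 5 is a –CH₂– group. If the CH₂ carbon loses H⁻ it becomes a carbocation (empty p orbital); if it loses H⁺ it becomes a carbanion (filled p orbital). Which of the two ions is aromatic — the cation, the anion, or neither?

The anion

Both ions have a continuous loop of p orbitals — each ring atom is sp².
Cation: 2 × 2 + 0 = 4 π electrons → 4(1), antiaromatic.
Anion: 2 × 2 + 2 = 6 π electrons → 4(1)+2, aromatic.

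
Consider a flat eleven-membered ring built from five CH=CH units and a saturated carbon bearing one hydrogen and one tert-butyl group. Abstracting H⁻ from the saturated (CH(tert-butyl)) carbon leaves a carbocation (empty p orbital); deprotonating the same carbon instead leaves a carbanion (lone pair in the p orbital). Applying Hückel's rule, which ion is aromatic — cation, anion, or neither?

In both ions every ring atom is sp² and contributes a p orbital, so both rings are fully conjugated.
Cation: 5 × 2 + 0 = 10 π electrons → 4(2)+2, aromatic.
Anion: 5 × 2 + 2 = 12 π electrons → 4(3), antiaromatic.

The cation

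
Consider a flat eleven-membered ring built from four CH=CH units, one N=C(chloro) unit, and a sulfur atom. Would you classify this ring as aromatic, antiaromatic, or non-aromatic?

All ring atoms are sp² and supply a p orbital to the ring (the double-bond atoms are sp², each contributing one p electron; the doubly-bonded nitrogens are pyridine-type — their lone pairs lie in the ring plane, leaving one electron in the p orbital; the sulfur donates one lone pair from its p orbital); the conjugation is uninterrupted.
Adding the contributions, 5 × 2 = 10 from the double-bond units + 2 from the S atom = 12.
With 12 = 4·3 π electrons, Hückel's rule classifies the planar ring as antiaromatic.

Antiaromatic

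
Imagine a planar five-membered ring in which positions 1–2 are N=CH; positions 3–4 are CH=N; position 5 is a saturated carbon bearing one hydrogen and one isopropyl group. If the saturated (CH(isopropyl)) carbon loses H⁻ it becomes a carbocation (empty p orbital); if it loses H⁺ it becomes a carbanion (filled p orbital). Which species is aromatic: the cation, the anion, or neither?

The anion

In either ion the ring is fully conjugated: every atom, including the new sp² carbon, supplies a p orbital.
Cation: 2 × 2 + 0 = 4 π electrons → 4(1), antiaromatic.
Anion: 2 × 2 + 2 = 6 π electrons → 4(1)+2, aromatic.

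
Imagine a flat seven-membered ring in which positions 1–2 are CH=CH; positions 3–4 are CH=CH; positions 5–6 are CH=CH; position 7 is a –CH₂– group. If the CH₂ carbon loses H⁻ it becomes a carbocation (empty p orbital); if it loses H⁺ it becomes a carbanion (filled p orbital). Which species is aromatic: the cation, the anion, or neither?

Both ions have a continuous loop of p orbitals — each ring atom is sp².
Cation: 3 × 2 + 0 = 6 π electrons → 4(1)+2, aromatic.
Anion: 3 × 2 + 2 = 8 π electrons → 4(2), antiaromatic.

The cation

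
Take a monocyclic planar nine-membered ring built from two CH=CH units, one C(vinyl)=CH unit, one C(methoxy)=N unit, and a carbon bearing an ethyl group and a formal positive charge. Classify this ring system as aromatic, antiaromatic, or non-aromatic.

Antiaromatic

The p orbitals form a continuous loop: every atom in a ring double bond is sp² and brings one electron to the p orbital; each sp² =N– keeps its lone pair in-plane and puts one electron into the π system; the carbocation has an empty p orbital. The ring is fully conjugated.
π-electron count: 4 × 2 = 8 from the double-bond units + 0 from the C(ethyl)(+) atom = 8.
8 is a 4n count (n = 2), so the planar conjugated ring is antiaromatic.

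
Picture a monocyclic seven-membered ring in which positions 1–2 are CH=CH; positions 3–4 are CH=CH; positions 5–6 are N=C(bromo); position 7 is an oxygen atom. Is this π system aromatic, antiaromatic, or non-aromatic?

Check conjugation: the double-bond atoms are sp², each contributing one p electron; the doubly-bonded nitrogens are pyridine-type — their lone pairs lie in the ring plane, leaving one electron in the p orbital; the oxygen donates one lone pair from its p orbital — every position has a p orbital, so the cyclic π system is continuous.
Tallying contributions gives 3 × 2 = 6 from the double-bond units + 2 from the O atom = 8.
With 8 = 4·2 π electrons, Hückel's rule classifies the planar ring as antiaromatic.

Antiaromatic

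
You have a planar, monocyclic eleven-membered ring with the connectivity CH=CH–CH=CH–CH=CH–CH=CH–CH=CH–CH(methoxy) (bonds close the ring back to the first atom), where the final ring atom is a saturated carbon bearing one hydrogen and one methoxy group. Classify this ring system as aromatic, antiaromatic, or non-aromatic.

Because that saturated carbon is sp³ and has no p orbital in the ring π system at the CH(methoxy) position, the π system cannot extend all the way around the ring.
A ring that is not fully conjugated cannot be aromatic or antiaromatic regardless of its π-electron count.

Non-aromatic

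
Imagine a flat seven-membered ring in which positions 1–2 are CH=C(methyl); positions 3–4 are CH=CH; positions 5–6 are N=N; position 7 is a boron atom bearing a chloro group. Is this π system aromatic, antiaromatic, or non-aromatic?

Aromatic

Check conjugation: the double-bond atoms are sp², each contributing one p electron; each =N– nitrogen is pyridine-type (lone pair in the sp² plane, one electron in the p orbital); the boron has an empty p orbital — every position has a p orbital, so the cyclic π system is continuous.
Adding the contributions, 3 × 2 = 6 from the double-bond units + 0 from the B(chloro) atom = 6.
6 = 4(1) + 2, which satisfies Hückel's 4n+2 rule.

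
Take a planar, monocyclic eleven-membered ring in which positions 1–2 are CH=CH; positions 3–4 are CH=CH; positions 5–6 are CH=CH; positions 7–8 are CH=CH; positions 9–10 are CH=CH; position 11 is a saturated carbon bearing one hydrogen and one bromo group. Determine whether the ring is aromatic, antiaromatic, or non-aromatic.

At the CH(bromo) position, that saturated carbon is sp³ and has no p orbital in the ring π system; the ring's p-orbital overlap is broken there.
A ring that is not fully conjugated cannot be aromatic or antiaromatic regardless of its π-electron count.

Non-aromatic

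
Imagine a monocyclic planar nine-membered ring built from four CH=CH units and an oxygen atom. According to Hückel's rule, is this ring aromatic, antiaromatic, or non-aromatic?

Aromatic

The p orbitals form a continuous loop: every atom in a ring double bond is sp² and brings one electron to the p orbital; the oxygen donates one lone pair from its p orbital. The ring is fully conjugated.
Adding the contributions, 4 × 2 = 8 from the double-bond units + 2 from the O atom = 10.
With 10 π electrons (n = 2), the Hückel 4n+2 condition holds.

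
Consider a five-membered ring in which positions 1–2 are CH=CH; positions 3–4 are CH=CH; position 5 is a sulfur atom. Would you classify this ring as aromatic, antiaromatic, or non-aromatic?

Every ring atom contributes a p orbital perpendicular to the ring (the double-bond atoms are sp², each contributing one p electron; the sulfur donates one lone pair from its p orbital), so the π system is cyclic and fully conjugated.
Adding the contributions, 2 × 2 = 4 from the double-bond units + 2 from the S atom = 6.
With 6 π electrons (n = 1), the Hückel 4n+2 condition holds.
This is thiophene.

Aromatic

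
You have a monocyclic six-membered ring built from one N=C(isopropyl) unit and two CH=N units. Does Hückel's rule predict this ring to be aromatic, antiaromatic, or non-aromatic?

Check conjugation: every atom in a ring double bond is sp² and brings one electron to the p orbital; the doubly-bonded nitrogens are pyridine-type — their lone pairs lie in the ring plane, leaving one electron in the p orbital — every position has a p orbital, so the cyclic π system is continuous.
Adding the contributions, 3 × 2 = 6 from the 3 double-bond units.
Since 6 = 4·1 + 2, the ring meets the 4n+2 criterion.

Aromatic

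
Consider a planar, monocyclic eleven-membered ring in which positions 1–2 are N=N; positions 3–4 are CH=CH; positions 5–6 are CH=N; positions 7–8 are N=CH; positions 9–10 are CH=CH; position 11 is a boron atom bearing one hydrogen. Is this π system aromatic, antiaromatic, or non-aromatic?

Every ring atom contributes a p orbital perpendicular to the ring (every atom in a ring double bond is sp² and brings one electron to the p orbital; each sp² =N– keeps its lone pair in-plane and puts one electron into the π system; the boron has an empty p orbital), so the π system is cyclic and fully conjugated.
Adding the contributions, 5 × 2 = 10 from the double-bond units + 0 from the BH atom = 10.
With 10 π electrons (n = 2), the Hückel 4n+2 condition holds.

Aromatic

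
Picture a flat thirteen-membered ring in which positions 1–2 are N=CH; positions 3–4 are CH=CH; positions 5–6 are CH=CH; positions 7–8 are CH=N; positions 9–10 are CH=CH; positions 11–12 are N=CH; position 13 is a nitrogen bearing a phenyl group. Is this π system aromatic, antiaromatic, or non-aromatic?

Aromatic

Every ring atom contributes a p orbital perpendicular to the ring (every atom in a ring double bond is sp² and brings one electron to the p orbital; each =N– nitrogen is pyridine-type (lone pair in the sp² plane, one electron in the p orbital); the pyrrole-type nitrogen donates its lone pair from the p orbital), so the π system is cyclic and fully conjugated.
π-electron count: 6 × 2 = 12 from the double-bond units + 2 from the N(phenyl) atom = 14.
That gives a 4n+2 count (14, n = 3).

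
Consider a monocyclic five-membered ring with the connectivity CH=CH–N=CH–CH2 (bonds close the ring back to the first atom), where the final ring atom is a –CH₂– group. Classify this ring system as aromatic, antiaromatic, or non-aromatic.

The CH2 position has four σ bonds — the tetrahedral CH₂ carbon is sp³ and has no p orbital in the ring π system — so the cyclic conjugation is interrupted.
Without a continuous loop of overlapping p orbitals the Hückel electron count never comes into play.

Non-aromatic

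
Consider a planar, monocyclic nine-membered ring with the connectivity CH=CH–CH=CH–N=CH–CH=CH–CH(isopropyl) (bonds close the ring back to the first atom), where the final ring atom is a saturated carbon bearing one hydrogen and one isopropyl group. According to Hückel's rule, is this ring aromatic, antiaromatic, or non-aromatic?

The CH(isopropyl) position has four σ bonds — that saturated carbon is sp³ and has no p orbital in the ring π system — so the cyclic conjugation is interrupted.
Hückel's rule only applies to fully conjugated rings, so this one is simply non-aromatic.

Non-aromatic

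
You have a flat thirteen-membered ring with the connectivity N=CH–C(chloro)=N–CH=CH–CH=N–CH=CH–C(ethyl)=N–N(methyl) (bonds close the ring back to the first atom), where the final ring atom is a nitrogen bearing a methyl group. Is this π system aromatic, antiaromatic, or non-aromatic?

Check conjugation: each doubly-bonded ring atom is sp² with one p-orbital electron; each =N– nitrogen is pyridine-type (lone pair in the sp² plane, one electron in the p orbital); the pyrrole-type nitrogen donates its lone pair from the p orbital — every position has a p orbital, so the cyclic π system is continuous.
Counting π electrons: 6 × 2 = 12 from the double-bond units + 2 from the N(methyl) atom = 14.
With 14 π electrons (n = 3), the Hückel 4n+2 condition holds.

Aromatic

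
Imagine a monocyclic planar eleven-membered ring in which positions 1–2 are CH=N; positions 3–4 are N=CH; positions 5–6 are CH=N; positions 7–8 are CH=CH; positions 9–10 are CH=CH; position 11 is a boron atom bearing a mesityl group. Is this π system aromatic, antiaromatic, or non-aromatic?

Aromatic

All ring atoms are sp² and supply a p orbital to the ring (each doubly-bonded ring atom is sp² with one p-orbital electron; each sp² =N– keeps its lone pair in-plane and puts one electron into the π system; the boron has an empty p orbital); the conjugation is uninterrupted.
Tallying contributions gives 5 × 2 = 10 from the double-bond units + 0 from the B(mesityl) atom = 10.
Since 10 = 4·2 + 2, the ring meets the 4n+2 criterion.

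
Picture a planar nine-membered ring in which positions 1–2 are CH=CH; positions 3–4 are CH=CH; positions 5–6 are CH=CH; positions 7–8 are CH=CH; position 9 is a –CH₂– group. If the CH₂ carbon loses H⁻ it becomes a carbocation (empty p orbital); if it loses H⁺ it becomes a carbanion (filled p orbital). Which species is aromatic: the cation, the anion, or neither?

The anion

Both ions have a continuous loop of p orbitals — each ring atom is sp².
Cation: 4 × 2 + 0 = 8 π electrons → 4(2), antiaromatic.
Anion: 4 × 2 + 2 = 10 π electrons → 4(2)+2, aromatic.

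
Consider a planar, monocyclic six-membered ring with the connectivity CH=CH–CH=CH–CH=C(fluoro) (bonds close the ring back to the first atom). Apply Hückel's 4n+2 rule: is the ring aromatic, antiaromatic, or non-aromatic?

Every ring atom contributes a p orbital perpendicular to the ring (the double-bond atoms are sp², each contributing one p electron), so the π system is cyclic and fully conjugated.
Tallying contributions gives 3 × 2 = 6 from the 3 double-bond units.
6 = 4(1) + 2, which satisfies Hückel's 4n+2 rule.

Aromatic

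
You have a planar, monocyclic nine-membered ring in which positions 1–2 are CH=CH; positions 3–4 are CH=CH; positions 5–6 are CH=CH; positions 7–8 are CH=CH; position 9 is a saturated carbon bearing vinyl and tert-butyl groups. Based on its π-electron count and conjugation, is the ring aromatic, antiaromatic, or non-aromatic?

Non-aromatic

Because that saturated carbon is sp³ and has no p orbital in the ring π system at the C(vinyl)(tert-butyl) position, the π system cannot extend all the way around the ring.
Hückel's rule only applies to fully conjugated rings, so this one is simply non-aromatic.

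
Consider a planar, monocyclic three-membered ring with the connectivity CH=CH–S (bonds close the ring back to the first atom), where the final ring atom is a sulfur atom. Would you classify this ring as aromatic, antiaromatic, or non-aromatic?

Antiaromatic

The p orbitals form a continuous loop: each doubly-bonded ring atom is sp² with one p-orbital electron; the sulfur donates one lone pair from its p orbital. The ring is fully conjugated.
Tallying contributions gives 1 × 2 = 2 from the double-bond unit + 2 from the S atom = 4.
A 4n π count (4, n = 1) in a planar conjugated ring means antiaromatic.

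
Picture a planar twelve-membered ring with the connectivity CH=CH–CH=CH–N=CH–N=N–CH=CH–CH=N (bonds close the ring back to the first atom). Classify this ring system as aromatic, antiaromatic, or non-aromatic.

All ring atoms are sp² and supply a p orbital to the ring (every atom in a ring double bond is sp² and brings one electron to the p orbital; each sp² =N– keeps its lone pair in-plane and puts one electron into the π system); the conjugation is uninterrupted.
Counting π electrons: 6 × 2 = 12 from the 6 double-bond units.
With 12 = 4·3 π electrons, Hückel's rule classifies the planar ring as antiaromatic.

Antiaromatic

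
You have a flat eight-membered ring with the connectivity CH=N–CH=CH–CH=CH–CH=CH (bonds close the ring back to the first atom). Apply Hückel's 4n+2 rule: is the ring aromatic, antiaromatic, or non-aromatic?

All ring atoms are sp² and supply a p orbital to the ring (the double-bond atoms are sp², each contributing one p electron; the doubly-bonded nitrogens are pyridine-type — their lone pairs lie in the ring plane, leaving one electron in the p orbital); the conjugation is uninterrupted.
Adding the contributions, 4 × 2 = 8 from the 4 double-bond units.
8 is a 4n count (n = 2), so the planar conjugated ring is antiaromatic.

Antiaromatic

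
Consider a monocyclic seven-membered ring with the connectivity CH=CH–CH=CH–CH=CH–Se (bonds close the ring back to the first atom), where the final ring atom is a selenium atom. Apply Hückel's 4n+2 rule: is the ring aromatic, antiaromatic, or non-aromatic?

All ring atoms are sp² and supply a p orbital to the ring (each doubly-bonded ring atom is sp² with one p-orbital electron; the selenium donates one lone pair from its p orbital); the conjugation is uninterrupted.
Counting π electrons: 3 × 2 = 6 from the double-bond units + 2 from the Se atom = 8.
8 = 4(2); a planar, fully conjugated 4n system is antiaromatic.

Antiaromatic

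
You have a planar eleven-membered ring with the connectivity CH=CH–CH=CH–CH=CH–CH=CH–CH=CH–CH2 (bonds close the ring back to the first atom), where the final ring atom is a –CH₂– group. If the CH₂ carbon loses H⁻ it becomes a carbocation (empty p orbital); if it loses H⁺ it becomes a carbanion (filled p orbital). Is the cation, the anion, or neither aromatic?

Both ions have a continuous loop of p orbitals — each ring atom is sp².
Cation: 5 × 2 + 0 = 10 π electrons → 4(2)+2, aromatic.
Anion: 5 × 2 + 2 = 12 π electrons → 4(3), antiaromatic.

The cation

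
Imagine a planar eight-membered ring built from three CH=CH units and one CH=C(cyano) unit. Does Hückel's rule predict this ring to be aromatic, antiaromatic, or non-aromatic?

Antiaromatic

Check conjugation: every atom in a ring double bond is sp² and brings one electron to the p orbital — every position has a p orbital, so the cyclic π system is continuous.
π-electron count: 4 × 2 = 8 from the 4 double-bond units.
A 4n π count (8, n = 2) in a planar conjugated ring means antiaromatic.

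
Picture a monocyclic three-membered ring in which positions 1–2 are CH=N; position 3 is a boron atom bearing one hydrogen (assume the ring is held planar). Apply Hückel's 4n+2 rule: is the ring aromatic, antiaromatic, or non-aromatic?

Check conjugation: the double-bond atoms are sp², each contributing one p electron; each =N– nitrogen is pyridine-type (lone pair in the sp² plane, one electron in the p orbital); the boron has an empty p orbital — every position has a p orbital, so the cyclic π system is continuous.
Adding the contributions, 1 × 2 = 2 from the double-bond unit + 0 from the BH atom = 2.
That gives a 4n+2 count (2, n = 0).

Aromatic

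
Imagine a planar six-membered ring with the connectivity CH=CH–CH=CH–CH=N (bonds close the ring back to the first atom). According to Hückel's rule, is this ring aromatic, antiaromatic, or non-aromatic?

All ring atoms are sp² and supply a p orbital to the ring (the double-bond atoms are sp², each contributing one p electron; each =N– nitrogen is pyridine-type (lone pair in the sp² plane, one electron in the p orbital)); the conjugation is uninterrupted.
π-electron count: 3 × 2 = 6 from the 3 double-bond units.
6 = 4(1) + 2, which satisfies Hückel's 4n+2 rule.

Aromatic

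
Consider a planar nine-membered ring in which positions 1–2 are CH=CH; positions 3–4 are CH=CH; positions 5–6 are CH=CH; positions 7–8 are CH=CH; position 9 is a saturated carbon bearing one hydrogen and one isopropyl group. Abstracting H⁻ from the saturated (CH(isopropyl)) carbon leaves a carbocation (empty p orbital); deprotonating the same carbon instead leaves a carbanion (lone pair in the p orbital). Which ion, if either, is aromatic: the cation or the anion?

In either ion the ring is fully conjugated: every atom, including the new sp² carbon, supplies a p orbital.
Cation: 4 × 2 + 0 = 8 π electrons → 4(2), antiaromatic.
Anion: 4 × 2 + 2 = 10 π electrons → 4(2)+2, aromatic.

The anion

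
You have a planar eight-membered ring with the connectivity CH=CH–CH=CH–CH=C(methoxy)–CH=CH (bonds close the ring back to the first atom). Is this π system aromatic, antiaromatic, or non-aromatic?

Antiaromatic

All ring atoms are sp² and supply a p orbital to the ring (the double-bond atoms are sp², each contributing one p electron); the conjugation is uninterrupted.
Adding the contributions, 4 × 2 = 8 from the 4 double-bond units.
8 is a 4n count (n = 2), so the planar conjugated ring is antiaromatic.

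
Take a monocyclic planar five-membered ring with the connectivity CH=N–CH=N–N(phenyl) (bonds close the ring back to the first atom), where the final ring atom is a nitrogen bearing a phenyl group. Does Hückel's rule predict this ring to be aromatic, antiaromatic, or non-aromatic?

All ring atoms are sp² and supply a p orbital to the ring (every atom in a ring double bond is sp² and brings one electron to the p orbital; each =N– nitrogen is pyridine-type (lone pair in the sp² plane, one electron in the p orbital); the pyrrole-type nitrogen donates its lone pair from the p orbital); the conjugation is uninterrupted.
Adding the contributions, 2 × 2 = 4 from the double-bond units + 2 from the N(phenyl) atom = 6.
With 6 π electrons (n = 1), the Hückel 4n+2 condition holds.

Aromatic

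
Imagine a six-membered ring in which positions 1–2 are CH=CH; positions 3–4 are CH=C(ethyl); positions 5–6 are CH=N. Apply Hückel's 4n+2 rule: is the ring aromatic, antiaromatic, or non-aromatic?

All ring atoms are sp² and supply a p orbital to the ring (every atom in a ring double bond is sp² and brings one electron to the p orbital; each sp² =N– keeps its lone pair in-plane and puts one electron into the π system); the conjugation is uninterrupted.
π-electron count: 3 × 2 = 6 from the 3 double-bond units.
6 = 4(1) + 2, which satisfies Hückel's 4n+2 rule.

Aromatic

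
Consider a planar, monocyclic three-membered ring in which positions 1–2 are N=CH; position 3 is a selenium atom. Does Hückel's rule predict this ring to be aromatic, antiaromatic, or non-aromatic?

Check conjugation: the double-bond atoms are sp², each contributing one p electron; the doubly-bonded nitrogens are pyridine-type — their lone pairs lie in the ring plane, leaving one electron in the p orbital; the selenium donates one lone pair from its p orbital — every position has a p orbital, so the cyclic π system is continuous.
Counting π electrons: 1 × 2 = 2 from the double-bond unit + 2 from the Se atom = 4.
A 4n π count (4, n = 1) in a planar conjugated ring means antiaromatic.

Antiaromatic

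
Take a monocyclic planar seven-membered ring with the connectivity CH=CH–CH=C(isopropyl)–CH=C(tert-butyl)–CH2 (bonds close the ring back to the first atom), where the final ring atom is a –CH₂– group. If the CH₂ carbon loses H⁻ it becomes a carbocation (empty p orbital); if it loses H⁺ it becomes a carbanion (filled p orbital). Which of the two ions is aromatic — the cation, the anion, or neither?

The cation

Once that carbon is sp², every ring atom has a p orbital and both ions are fully conjugated.
Cation: 3 × 2 + 0 = 6 π electrons → 4(1)+2, aromatic.
Anion: 3 × 2 + 2 = 8 π electrons → 4(2), antiaromatic.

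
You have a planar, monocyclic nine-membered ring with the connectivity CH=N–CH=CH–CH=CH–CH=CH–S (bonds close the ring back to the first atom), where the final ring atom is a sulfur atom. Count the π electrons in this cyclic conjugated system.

The p orbitals form a continuous loop: each doubly-bonded ring atom is sp² with one p-orbital electron; each =N– nitrogen is pyridine-type (lone pair in the sp² plane, one electron in the p orbital); the sulfur donates one lone pair from its p orbital. The ring is fully conjugated.
π-electron count: 4 × 2 = 8 from the double-bond units + 2 from the S atom = 10.

10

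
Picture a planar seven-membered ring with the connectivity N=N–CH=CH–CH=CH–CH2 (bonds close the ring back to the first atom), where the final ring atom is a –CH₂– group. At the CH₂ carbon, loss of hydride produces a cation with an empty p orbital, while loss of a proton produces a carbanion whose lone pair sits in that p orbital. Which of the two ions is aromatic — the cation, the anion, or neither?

The cation

In both ions every ring atom is sp² and contributes a p orbital, so both rings are fully conjugated.
Cation: 3 × 2 + 0 = 6 π electrons → 4(1)+2, aromatic.
Anion: 3 × 2 + 2 = 8 π electrons → 4(2), antiaromatic.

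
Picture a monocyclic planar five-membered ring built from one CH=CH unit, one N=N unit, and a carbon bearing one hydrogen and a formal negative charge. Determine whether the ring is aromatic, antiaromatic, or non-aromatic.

Aromatic

Check conjugation: each doubly-bonded ring atom is sp² with one p-orbital electron; each =N– nitrogen is pyridine-type (lone pair in the sp² plane, one electron in the p orbital); the carbanion's lone pair occupies the p orbital — every position has a p orbital, so the cyclic π system is continuous.
π-electron count: 2 × 2 = 4 from the double-bond units + 2 from the CH(-) atom = 6.
With 6 π electrons (n = 1), the Hückel 4n+2 condition holds.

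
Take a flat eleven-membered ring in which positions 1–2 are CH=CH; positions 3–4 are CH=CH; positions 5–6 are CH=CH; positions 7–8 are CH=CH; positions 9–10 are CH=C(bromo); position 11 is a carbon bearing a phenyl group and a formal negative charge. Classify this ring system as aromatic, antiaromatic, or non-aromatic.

The p orbitals form a continuous loop: every atom in a ring double bond is sp² and brings one electron to the p orbital; the carbanion's lone pair occupies the p orbital. The ring is fully conjugated.
Adding the contributions, 5 × 2 = 10 from the double-bond units + 2 from the C(phenyl)(-) atom = 12.
A 4n π count (12, n = 3) in a planar conjugated ring means antiaromatic.

Antiaromatic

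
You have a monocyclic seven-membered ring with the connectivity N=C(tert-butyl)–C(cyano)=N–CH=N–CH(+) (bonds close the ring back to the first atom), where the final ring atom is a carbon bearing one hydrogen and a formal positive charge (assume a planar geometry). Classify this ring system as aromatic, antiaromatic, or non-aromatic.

Aromatic

Every ring atom contributes a p orbital perpendicular to the ring (the double-bond atoms are sp², each contributing one p electron; each sp² =N– keeps its lone pair in-plane and puts one electron into the π system; the carbocation has an empty p orbital), so the π system is cyclic and fully conjugated.
Adding the contributions, 3 × 2 = 6 from the double-bond units + 0 from the CH(+) atom = 6.
Since 6 = 4·1 + 2, the ring meets the 4n+2 criterion.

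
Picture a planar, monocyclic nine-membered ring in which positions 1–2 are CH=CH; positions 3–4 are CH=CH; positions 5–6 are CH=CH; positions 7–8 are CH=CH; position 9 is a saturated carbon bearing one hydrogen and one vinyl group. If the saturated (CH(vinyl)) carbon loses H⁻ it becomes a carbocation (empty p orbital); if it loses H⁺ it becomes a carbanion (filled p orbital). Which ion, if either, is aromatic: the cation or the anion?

The anion

Both ions have a continuous loop of p orbitals — each ring atom is sp².
Cation: 4 × 2 + 0 = 8 π electrons → 4(2), antiaromatic.
Anion: 4 × 2 + 2 = 10 π electrons → 4(2)+2, aromatic.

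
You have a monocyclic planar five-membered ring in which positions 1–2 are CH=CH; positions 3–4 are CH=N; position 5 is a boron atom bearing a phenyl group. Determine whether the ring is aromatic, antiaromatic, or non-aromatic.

Antiaromatic

All ring atoms are sp² and supply a p orbital to the ring (the double-bond atoms are sp², each contributing one p electron; each sp² =N– keeps its lone pair in-plane and puts one electron into the π system; the boron has an empty p orbital); the conjugation is uninterrupted.
Tallying contributions gives 2 × 2 = 4 from the double-bond units + 0 from the B(phenyl) atom = 4.
With 4 = 4·1 π electrons, Hückel's rule classifies the planar ring as antiaromatic.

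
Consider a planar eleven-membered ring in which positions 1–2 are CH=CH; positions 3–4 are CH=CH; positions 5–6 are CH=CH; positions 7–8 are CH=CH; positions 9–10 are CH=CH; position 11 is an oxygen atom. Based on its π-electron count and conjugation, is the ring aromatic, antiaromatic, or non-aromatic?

All ring atoms are sp² and supply a p orbital to the ring (every atom in a ring double bond is sp² and brings one electron to the p orbital; the oxygen donates one lone pair from its p orbital); the conjugation is uninterrupted.
π-electron count: 5 × 2 = 10 from the double-bond units + 2 from the O atom = 12.
12 = 4(3); a planar, fully conjugated 4n system is antiaromatic.

Antiaromatic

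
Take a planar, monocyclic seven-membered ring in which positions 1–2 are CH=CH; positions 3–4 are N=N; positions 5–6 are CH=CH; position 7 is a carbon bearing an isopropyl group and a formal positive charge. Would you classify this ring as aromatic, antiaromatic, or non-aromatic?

Aromatic

The p orbitals form a continuous loop: each doubly-bonded ring atom is sp² with one p-orbital electron; the doubly-bonded nitrogens are pyridine-type — their lone pairs lie in the ring plane, leaving one electron in the p orbital; the carbocation has an empty p orbital. The ring is fully conjugated.
Counting π electrons: 3 × 2 = 6 from the double-bond units + 0 from the C(isopropyl)(+) atom = 6.
Since 6 = 4·1 + 2, the ring meets the 4n+2 criterion.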